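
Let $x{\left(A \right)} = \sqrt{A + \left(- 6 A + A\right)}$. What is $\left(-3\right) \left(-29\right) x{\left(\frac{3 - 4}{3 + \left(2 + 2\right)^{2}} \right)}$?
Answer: $\frac{174 \sqrt{19}}{19} \approx 39.918$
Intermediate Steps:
$x{\left(A \right)} = 2 \sqrt{- A}$ ($x{\left(A \right)} = \sqrt{A - 5 A} = \sqrt{- 4 A} = 2 \sqrt{- A}$)
$\left(-3\right) \left(-29\right) x{\left(\frac{3 - 4}{3 + \left(2 + 2\right)^{2}} \right)} = \left(-3\right) \left(-29\right) 2 \sqrt{- \frac{3 - 4}{3 + \left(2 + 2\right)^{2}}} = 87 \cdot 2 \sqrt{- \frac{-1}{3 + 4^{2}}} = 87 \cdot 2 \sqrt{- \frac{-1}{3 + 16}} = 87 \cdot 2 \sqrt{- \frac{-1}{19}} = 87 \cdot 2 \sqrt{\left(-1\right) \left(- \frac{1}{19}\right)} = 87 \frac{2}{\sqrt{19}} = 87 \cdot 2 \frac{\sqrt{19}}{19} = 87 \frac{2 \sqrt{19}}{19} = \frac{174 \sqrt{19}}{19}$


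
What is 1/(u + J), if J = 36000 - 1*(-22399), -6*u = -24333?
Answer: 2/124909 ≈ 1.6012e-5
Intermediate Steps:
u = 8111/2 (u = -1/6*(-24333) = 8111/2 ≈ 4055.5)
J = 58399 (J = 36000 + 22399 = 58399)
1/(u + J) = 1/(8111/2 + 58399) = 1/(124909/2) = 2/124909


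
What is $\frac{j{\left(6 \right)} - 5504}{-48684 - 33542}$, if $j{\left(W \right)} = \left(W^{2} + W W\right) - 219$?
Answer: $\frac{5651}{82226} \approx 0.068725$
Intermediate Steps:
$j{\left(W \right)} = -219 + 2 W^{2}$ ($j{\left(W \right)} = \left(W^{2} + W^{2}\right) - 219 = 2 W^{2} - 219 = -219 + 2 W^{2}$)
$\frac{j{\left(6 \right)} - 5504}{-48684 - 33542} = \frac{\left(-219 + 2 \cdot 6^{2}\right) - 5504}{-48684 - 33542} = \frac{\left(-219 + 2 \cdot 36\right) - 5504}{-82226} = \left(\left(-219 + 72\right) - 5504\right) \left(- \frac{1}{82226}\right) = \left(-147 - 5504\right) \left(- \frac{1}{82226}\right) = \left(-5651\right) \left(- \frac{1}{82226}\right) = \frac{5651}{82226}$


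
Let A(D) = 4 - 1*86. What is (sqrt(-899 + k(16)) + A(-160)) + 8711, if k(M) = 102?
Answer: 8629 + I*sqrt(797) ≈ 8629.0 + 28.231*I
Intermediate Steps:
A(D) = -82 (A(D) = 4 - 86 = -82)
(sqrt(-899 + k(16)) + A(-160)) + 8711 = (sqrt(-899 + 102) - 82) + 8711 = (sqrt(-797) - 82) + 8711 = (I*sqrt(797) - 82) + 8711 = (-82 + I*sqrt(797)) + 8711 = 8629 + I*sqrt(797)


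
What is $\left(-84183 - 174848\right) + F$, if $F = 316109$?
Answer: $57078$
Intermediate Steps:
$\left(-84183 - 174848\right) + F = \left(-84183 - 174848\right) + 316109 = -259031 + 316109 = 57078$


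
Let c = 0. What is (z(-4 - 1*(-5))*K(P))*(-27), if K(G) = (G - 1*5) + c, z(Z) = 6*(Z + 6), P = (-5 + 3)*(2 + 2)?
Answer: 14742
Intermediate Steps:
P = -8 (P = -2*4 = -8)
z(Z) = 36 + 6*Z (z(Z) = 6*(6 + Z) = 36 + 6*Z)
K(G) = -5 + G (K(G) = (G - 1*5) + 0 = (G - 5) + 0 = (-5 + G) + 0 = -5 + G)
(z(-4 - 1*(-5))*K(P))*(-27) = ((36 + 6*(-4 - 1*(-5)))*(-5 - 8))*(-27) = ((36 + 6*(-4 + 5))*(-13))*(-27) = ((36 + 6*1)*(-13))*(-27) = ((36 + 6)*(-13))*(-27) = (42*(-13))*(-27) = -546*(-27) = 14742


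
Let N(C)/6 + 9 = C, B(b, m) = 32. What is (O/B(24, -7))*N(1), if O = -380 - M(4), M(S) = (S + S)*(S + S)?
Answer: 666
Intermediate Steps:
M(S) = 4*S² (M(S) = (2*S)*(2*S) = 4*S²)
O = -444 (O = -380 - 4*4² = -380 - 4*16 = -380 - 1*64 = -380 - 64 = -444)
N(C) = -54 + 6*C
(O/B(24, -7))*N(1) = (-444/32)*(-54 + 6*1) = (-444*1/32)*(-54 + 6) = -111/8*(-48) = 666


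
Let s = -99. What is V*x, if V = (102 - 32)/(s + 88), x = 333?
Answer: -23310/11 ≈ -2119.1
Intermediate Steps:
V = -70/11 (V = (102 - 32)/(-99 + 88) = 70/(-11) = 70*(-1/11) = -70/11 ≈ -6.3636)
V*x = -70/11*333 = -23310/11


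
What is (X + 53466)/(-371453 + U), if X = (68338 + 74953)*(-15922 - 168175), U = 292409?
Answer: 26379389761/79044 ≈ 3.3373e+5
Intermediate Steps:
X = -26379443227 (X = 143291*(-184097) = -26379443227)
(X + 53466)/(-371453 + U) = (-26379443227 + 53466)/(-371453 + 292409) = -26379389761/(-79044) = -26379389761*(-1/79044) = 26379389761/79044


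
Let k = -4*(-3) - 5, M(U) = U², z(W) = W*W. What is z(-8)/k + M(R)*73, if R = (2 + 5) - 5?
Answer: 2108/7 ≈ 301.14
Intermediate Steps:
z(W) = W²
R = 2 (R = 7 - 5 = 2)
k = 7 (k = 12 - 5 = 7)
z(-8)/k + M(R)*73 = (-8)²/7 + 2²*73 = 64*(⅐) + 4*73 = 64/7 + 292 = 2108/7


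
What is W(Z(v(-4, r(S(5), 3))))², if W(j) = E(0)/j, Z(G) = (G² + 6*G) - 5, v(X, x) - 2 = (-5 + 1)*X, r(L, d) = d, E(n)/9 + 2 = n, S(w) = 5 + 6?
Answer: 324/182329 ≈ 0.0017770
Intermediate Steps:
S(w) = 11
E(n) = -18 + 9*n
v(X, x) = 2 - 4*X (v(X, x) = 2 + (-5 + 1)*X = 2 - 4*X)
Z(G) = -5 + G² + 6*G
W(j) = -18/j (W(j) = (-18 + 9*0)/j = (-18 + 0)/j = -18/j)
W(Z(v(-4, r(S(5), 3))))² = (-18/(-5 + (2 - 4*(-4))² + 6*(2 - 4*(-4))))² = (-18/(-5 + (2 + 16)² + 6*(2 + 16)))² = (-18/(-5 + 18² + 6*18))² = (-18/(-5 + 324 + 108))² = (-18/427)² = 324/182329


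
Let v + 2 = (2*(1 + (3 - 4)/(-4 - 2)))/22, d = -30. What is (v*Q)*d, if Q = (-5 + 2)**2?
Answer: 5625/11 ≈ 511.36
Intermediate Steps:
Q = 9 (Q = (-3)**2 = 9)
v = -125/66 (v = -2 + (2*(1 + (3 - 4)/(-4 - 2)))/22 = -2 + (2*(1 - 1/(-6)))*(1/22) = -2 + (2*(1 - 1*(-1/6)))*(1/22) = -2 + (2*(1 + 1/6))*(1/22) = -2 + (2*(7/6))*(1/22) = -2 + (7/3)*(1/22) = -2 + 7/66 = -125/66 ≈ -1.8939)
(v*Q)*d = -125/66*9*(-30) = -375/22*(-30) = 5625/11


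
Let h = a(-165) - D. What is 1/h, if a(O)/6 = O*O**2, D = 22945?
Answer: -1/26975695 ≈ -3.7070e-8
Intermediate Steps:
a(O) = 6*O**3 (a(O) = 6*(O*O**2) = 6*O**3)
h = -26975695 (h = 6*(-165)**3 - 1*22945 = 6*(-4492125) - 22945 = -26952750 - 22945 = -26975695)
1/h = 1/(-26975695) = -1/26975695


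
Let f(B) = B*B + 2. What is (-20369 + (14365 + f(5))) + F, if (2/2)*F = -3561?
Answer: -9538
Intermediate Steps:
F = -3561
f(B) = 2 + B² (f(B) = B² + 2 = 2 + B²)
(-20369 + (14365 + f(5))) + F = (-20369 + (14365 + (2 + 5²))) - 3561 = (-20369 + (14365 + (2 + 25))) - 3561 = (-20369 + (14365 + 27)) - 3561 = (-20369 + 14392) - 3561 = -5977 - 3561 = -9538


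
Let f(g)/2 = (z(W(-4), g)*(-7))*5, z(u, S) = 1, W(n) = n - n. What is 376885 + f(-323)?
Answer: 376815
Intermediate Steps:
W(n) = 0
f(g) = -70 (f(g) = 2*((1*(-7))*5) = 2*(-7*5) = 2*(-35) = -70)
376885 + f(-323) = 376885 - 70 = 376815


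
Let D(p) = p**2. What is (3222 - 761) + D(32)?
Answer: 3485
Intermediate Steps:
(3222 - 761) + D(32) = (3222 - 761) + 32**2 = 2461 + 1024 = 3485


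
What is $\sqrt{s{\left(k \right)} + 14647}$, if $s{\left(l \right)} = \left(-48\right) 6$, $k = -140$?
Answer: $\sqrt{14359} \approx 119.83$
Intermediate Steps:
$s{\left(l \right)} = -288$
$\sqrt{s{\left(k \right)} + 14647} = \sqrt{-288 + 14647} = \sqrt{14359}$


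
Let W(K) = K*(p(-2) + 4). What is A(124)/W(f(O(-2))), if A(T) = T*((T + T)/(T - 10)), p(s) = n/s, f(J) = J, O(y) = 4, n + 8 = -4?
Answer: 1922/285 ≈ 6.7439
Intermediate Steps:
n = -12 (n = -8 - 4 = -12)
p(s) = -12/s
W(K) = 10*K (W(K) = K*(-12/(-2) + 4) = K*(-12*(-½) + 4) = K*(6 + 4) = K*10 = 10*K)
A(T) = 2*T²/(-10 + T) (A(T) = T*((2*T)/(-10 + T)) = T*(2*T/(-10 + T)) = 2*T²/(-10 + T))
A(124)/W(f(O(-2))) = (2*124²/(-10 + 124))/((10*4)) = (2*15376/114)/40 = (2*15376*(1/114))*(1/40) = (15376/57)*(1/40) = 1922/285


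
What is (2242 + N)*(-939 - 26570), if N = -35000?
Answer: 901139822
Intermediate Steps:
(2242 + N)*(-939 - 26570) = (2242 - 35000)*(-939 - 26570) = -32758*(-27509) = 901139822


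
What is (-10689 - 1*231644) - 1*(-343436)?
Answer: 101103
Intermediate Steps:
(-10689 - 1*231644) - 1*(-343436) = (-10689 - 231644) + 343436 = -242333 + 343436 = 101103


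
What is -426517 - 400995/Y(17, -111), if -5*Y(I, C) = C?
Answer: -16449454/37 ≈ -4.4458e+5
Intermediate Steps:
Y(I, C) = -C/5
-426517 - 400995/Y(17, -111) = -426517 - 400995/((-1/5*(-111))) = -426517 - 400995/111/5 = -426517 - 400995*5/111 = -426517 - 1*668325/37 = -426517 - 668325/37 = -16449454/37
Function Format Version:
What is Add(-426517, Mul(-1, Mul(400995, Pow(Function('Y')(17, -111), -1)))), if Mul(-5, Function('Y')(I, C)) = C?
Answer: Rational(-16449454, 37) ≈ -4.4458e+5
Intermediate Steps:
Function('Y')(I, C) = Mul(Rational(-1, 5), C)
Add(-426517, Mul(-1, Mul(400995, Pow(Function('Y')(17, -111), -1)))) = Add(-426517, Mul(-1, Mul(400995, Pow(Mul(Rational(-1, 5), -111), -1)))) = Add(-426517, Mul(-1, Mul(400995, Pow(Rational(111, 5), -1)))) = Add(-426517, Mul(-1, Mul(400995, Rational(5, 111)))) = Add(-426517, Mul(-1, Rational(668325, 37))) = Add(-426517, Rational(-668325, 37)) = Rational(-16449454, 37)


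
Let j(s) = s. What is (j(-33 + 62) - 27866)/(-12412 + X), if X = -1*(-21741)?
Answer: -27837/9329 ≈ -2.9839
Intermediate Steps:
X = 21741
(j(-33 + 62) - 27866)/(-12412 + X) = ((-33 + 62) - 27866)/(-12412 + 21741) = (29 - 27866)/9329 = -27837*1/9329 = -27837/9329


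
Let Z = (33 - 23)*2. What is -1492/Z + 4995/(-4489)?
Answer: -1699372/22445 ≈ -75.713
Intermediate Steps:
Z = 20 (Z = 10*2 = 20)
-1492/Z + 4995/(-4489) = -1492/20 + 4995/(-4489) = -1492*1/20 + 4995*(-1/4489) = -373/5 - 4995/4489 = -1699372/22445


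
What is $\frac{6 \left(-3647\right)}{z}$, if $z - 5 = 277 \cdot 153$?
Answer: $- \frac{10941}{21193} \approx -0.51626$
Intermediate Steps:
$z = 42386$ ($z = 5 + 277 \cdot 153 = 5 + 42381 = 42386$)
$\frac{6 \left(-3647\right)}{z} = \frac{6 \left(-3647\right)}{42386} = \left(-21882\right) \frac{1}{42386} = - \frac{10941}{21193}$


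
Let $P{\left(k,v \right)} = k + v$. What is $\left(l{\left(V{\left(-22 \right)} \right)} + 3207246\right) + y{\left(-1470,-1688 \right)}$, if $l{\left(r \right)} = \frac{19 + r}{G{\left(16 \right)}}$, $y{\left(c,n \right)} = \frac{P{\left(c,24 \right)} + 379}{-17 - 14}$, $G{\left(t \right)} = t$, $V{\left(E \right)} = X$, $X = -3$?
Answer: $\frac{99425724}{31} \approx 3.2073 \cdot 10^{6}$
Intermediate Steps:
$V{\left(E \right)} = -3$
$y{\left(c,n \right)} = -13 - \frac{c}{31}$ ($y{\left(c,n \right)} = \frac{\left(c + 24\right) + 379}{-17 - 14} = \frac{\left(24 + c\right) + 379}{-31} = \left(403 + c\right) \left(- \frac{1}{31}\right) = -13 - \frac{c}{31}$)
$l{\left(r \right)} = \frac{19}{16} + \frac{r}{16}$ ($l{\left(r \right)} = \frac{19 + r}{16} = \left(19 + r\right) \frac{1}{16} = \frac{19}{16} + \frac{r}{16}$)
$\left(l{\left(V{\left(-22 \right)} \right)} + 3207246\right) + y{\left(-1470,-1688 \right)} = \left(\left(\frac{19}{16} + \frac{1}{16} \left(-3\right)\right) + 3207246\right) - - \frac{1067}{31} = \left(\left(\frac{19}{16} - \frac{3}{16}\right) + 3207246\right) + \left(-13 + \frac{1470}{31}\right) = \left(1 + 3207246\right) + \frac{1067}{31} = 3207247 + \frac{1067}{31} = \frac{99425724}{31}$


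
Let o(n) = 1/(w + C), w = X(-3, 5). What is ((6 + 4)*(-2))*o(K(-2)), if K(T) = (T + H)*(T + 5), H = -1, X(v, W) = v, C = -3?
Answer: 10/3 ≈ 3.3333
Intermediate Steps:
w = -3
K(T) = (-1 + T)*(5 + T) (K(T) = (T - 1)*(T + 5) = (-1 + T)*(5 + T))
o(n) = -1/6 (o(n) = 1/(-3 - 3) = 1/(-6) = -1/6)
((6 + 4)*(-2))*o(K(-2)) = ((6 + 4)*(-2))*(-1/6) = (10*(-2))*(-1/6) = -20*(-1/6) = 10/3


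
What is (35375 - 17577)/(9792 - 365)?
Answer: 1618/857 ≈ 1.8880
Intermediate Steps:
(35375 - 17577)/(9792 - 365) = 17798/9427 = 17798*(1/9427) = 1618/857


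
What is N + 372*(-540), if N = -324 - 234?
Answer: -201438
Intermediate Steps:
N = -558
N + 372*(-540) = -558 + 372*(-540) = -558 - 200880 = -201438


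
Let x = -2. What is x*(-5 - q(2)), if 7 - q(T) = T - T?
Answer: 24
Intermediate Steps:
q(T) = 7 (q(T) = 7 - (T - T) = 7 - 1*0 = 7 + 0 = 7)
x*(-5 - q(2)) = -2*(-5 - 1*7) = -2*(-5 - 7) = -2*(-12) = 24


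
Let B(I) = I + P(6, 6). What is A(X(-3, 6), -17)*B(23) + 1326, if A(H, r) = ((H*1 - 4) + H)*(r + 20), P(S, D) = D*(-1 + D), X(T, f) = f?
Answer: 2598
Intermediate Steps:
A(H, r) = (-4 + 2*H)*(20 + r) (A(H, r) = ((H - 4) + H)*(20 + r) = ((-4 + H) + H)*(20 + r) = (-4 + 2*H)*(20 + r))
B(I) = 30 + I (B(I) = I + 6*(-1 + 6) = I + 6*5 = I + 30 = 30 + I)
A(X(-3, 6), -17)*B(23) + 1326 = (-80 - 4*(-17) + 40*6 + 2*6*(-17))*(30 + 23) + 1326 = (-80 + 68 + 240 - 204)*53 + 1326 = 24*53 + 1326 = 1272 + 1326 = 2598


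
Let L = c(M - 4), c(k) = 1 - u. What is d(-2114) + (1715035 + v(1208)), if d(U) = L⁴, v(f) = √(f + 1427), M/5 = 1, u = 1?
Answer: 1715035 + √2635 ≈ 1.7151e+6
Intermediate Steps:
M = 5 (M = 5*1 = 5)
v(f) = √(1427 + f)
c(k) = 0 (c(k) = 1 - 1*1 = 1 - 1 = 0)
L = 0
d(U) = 0 (d(U) = 0⁴ = 0)
d(-2114) + (1715035 + v(1208)) = 0 + (1715035 + √(1427 + 1208)) = 0 + (1715035 + √2635) = 1715035 + √2635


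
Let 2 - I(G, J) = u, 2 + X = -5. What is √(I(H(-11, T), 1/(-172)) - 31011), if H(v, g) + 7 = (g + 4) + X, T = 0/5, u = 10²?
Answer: I*√31109 ≈ 176.38*I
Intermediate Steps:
u = 100
X = -7 (X = -2 - 5 = -7)
T = 0 (T = 0*(⅕) = 0)
H(v, g) = -10 + g (H(v, g) = -7 + ((g + 4) - 7) = -7 + ((4 + g) - 7) = -7 + (-3 + g) = -10 + g)
I(G, J) = -98 (I(G, J) = 2 - 1*100 = 2 - 100 = -98)
√(I(H(-11, T), 1/(-172)) - 31011) = √(-98 - 31011) = √(-31109) = I*√31109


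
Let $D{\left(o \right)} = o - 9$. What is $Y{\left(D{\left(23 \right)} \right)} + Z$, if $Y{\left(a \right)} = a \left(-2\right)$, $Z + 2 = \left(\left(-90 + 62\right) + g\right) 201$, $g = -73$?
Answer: $-20331$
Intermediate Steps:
$D{\left(o \right)} = -9 + o$ ($D{\left(o \right)} = o - 9 = -9 + o$)
$Z = -20303$ ($Z = -2 + \left(\left(-90 + 62\right) - 73\right) 201 = -2 + \left(-28 - 73\right) 201 = -2 - 20301 = -20303$)
$Y{\left(a \right)} = - 2 a$
$Y{\left(D{\left(23 \right)} \right)} + Z = - 2 \left(-9 + 23\right) - 20303 = \left(-2\right) 14 - 20303 = -28 - 20303 = -20331$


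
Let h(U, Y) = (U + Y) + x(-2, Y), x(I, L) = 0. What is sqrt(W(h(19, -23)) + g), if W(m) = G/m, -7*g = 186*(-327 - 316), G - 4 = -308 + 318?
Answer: sqrt(3348058)/14 ≈ 130.70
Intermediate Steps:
G = 14 (G = 4 + (-308 + 318) = 4 + 10 = 14)
h(U, Y) = U + Y (h(U, Y) = (U + Y) + 0 = U + Y)
g = 119598/7 (g = -186*(-327 - 316)/7 = -186*(-643)/7 = -1/7*(-119598) = 119598/7 ≈ 17085.)
W(m) = 14/m
sqrt(W(h(19, -23)) + g) = sqrt(14/(19 - 23) + 119598/7) = sqrt(14/(-4) + 119598/7) = sqrt(14*(-1/4) + 119598/7) = sqrt(-7/2 + 119598/7) = sqrt(239147/14) = sqrt(3348058)/14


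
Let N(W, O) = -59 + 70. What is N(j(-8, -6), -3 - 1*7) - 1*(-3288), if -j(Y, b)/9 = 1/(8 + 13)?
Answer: 3299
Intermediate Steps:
j(Y, b) = -3/7 (j(Y, b) = -9/(8 + 13) = -9/21 = -9*1/21 = -3/7)
N(W, O) = 11
N(j(-8, -6), -3 - 1*7) - 1*(-3288) = 11 - 1*(-3288) = 11 + 3288 = 3299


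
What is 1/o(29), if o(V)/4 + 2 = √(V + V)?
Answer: 1/108 + √58/216 ≈ 0.044517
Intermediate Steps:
o(V) = -8 + 4*√2*√V (o(V) = -8 + 4*√(V + V) = -8 + 4*√(2*V) = -8 + 4*(√2*√V) = -8 + 4*√2*√V)
1/o(29) = 1/(-8 + 4*√2*√29) = 1/(-8 + 4*√58)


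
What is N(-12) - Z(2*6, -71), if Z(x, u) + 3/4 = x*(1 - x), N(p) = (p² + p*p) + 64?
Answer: 1939/4 ≈ 484.75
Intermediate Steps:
N(p) = 64 + 2*p² (N(p) = (p² + p²) + 64 = 2*p² + 64 = 64 + 2*p²)
Z(x, u) = -¾ + x*(1 - x)
N(-12) - Z(2*6, -71) = (64 + 2*(-12)²) - (-¾ + 2*6 - (2*6)²) = (64 + 2*144) - (-¾ + 12 - 1*12²) = (64 + 288) - (-¾ + 12 - 1*144) = 352 - (-¾ + 12 - 144) = 352 - 1*(-531/4) = 352 + 531/4 = 1939/4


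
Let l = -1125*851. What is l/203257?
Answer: -957375/203257 ≈ -4.7102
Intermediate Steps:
l = -957375
l/203257 = -957375/203257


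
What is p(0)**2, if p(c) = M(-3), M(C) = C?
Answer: 9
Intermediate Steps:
p(c) = -3
p(0)**2 = (-3)**2 = 9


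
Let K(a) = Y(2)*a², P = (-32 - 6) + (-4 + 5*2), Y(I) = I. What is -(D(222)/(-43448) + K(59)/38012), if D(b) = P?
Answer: -18981335/103221586 ≈ -0.18389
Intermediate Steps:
P = -32 (P = -38 + (-4 + 10) = -38 + 6 = -32)
K(a) = 2*a²
D(b) = -32
-(D(222)/(-43448) + K(59)/38012) = -(-32/(-43448) + (2*59²)/38012) = -(-32*(-1/43448) + (2*3481)*(1/38012)) = -(4/5431 + 6962*(1/38012)) = -(4/5431 + 3481/19006) = -1*18981335/103221586 = -18981335/103221586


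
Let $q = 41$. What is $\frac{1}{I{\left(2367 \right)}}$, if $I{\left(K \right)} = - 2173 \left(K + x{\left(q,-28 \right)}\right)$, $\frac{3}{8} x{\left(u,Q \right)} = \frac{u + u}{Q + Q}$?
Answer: $- \frac{21}{107835125} \approx -1.9474 \cdot 10^{-7}$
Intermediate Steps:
$x{\left(u,Q \right)} = \frac{8 u}{3 Q}$ ($x{\left(u,Q \right)} = \frac{8 \frac{u + u}{Q + Q}}{3} = \frac{8 \frac{2 u}{2 Q}}{3} = \frac{8 \cdot 2 u \frac{1}{2 Q}}{3} = \frac{8 \frac{u}{Q}}{3} = \frac{8 u}{3 Q}$)
$I{\left(K \right)} = \frac{178186}{21} - 2173 K$ ($I{\left(K \right)} = - 2173 \left(K + \frac{8}{3} \cdot 41 \frac{1}{-28}\right) = - 2173 \left(K + \frac{8}{3} \cdot 41 \left(- \frac{1}{28}\right)\right) = - 2173 \left(K - \frac{82}{21}\right) = - 2173 \left(- \frac{82}{21} + K\right) = \frac{178186}{21} - 2173 K$)
$\frac{1}{I{\left(2367 \right)}} = \frac{1}{\frac{178186}{21} - 5143491} = \frac{1}{- \frac{107835125}{21}} = - \frac{21}{107835125}$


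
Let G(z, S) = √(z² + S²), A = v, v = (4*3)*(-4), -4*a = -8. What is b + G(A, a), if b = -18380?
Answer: -18380 + 2*√577 ≈ -18332.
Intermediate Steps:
a = 2 (a = -¼*(-8) = 2)
v = -48 (v = 12*(-4) = -48)
A = -48
G(z, S) = √(S² + z²)
b + G(A, a) = -18380 + √(2² + (-48)²) = -18380 + √(4 + 2304) = -18380 + √2308 = -18380 + 2*√577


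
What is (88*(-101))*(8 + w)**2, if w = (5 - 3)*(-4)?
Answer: 0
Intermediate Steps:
w = -8 (w = 2*(-4) = -8)
(88*(-101))*(8 + w)**2 = (88*(-101))*(8 - 8)**2 = -8888*0**2 = -8888*0 = 0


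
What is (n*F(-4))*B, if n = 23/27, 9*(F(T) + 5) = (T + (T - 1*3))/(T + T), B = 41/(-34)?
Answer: 329107/66096 ≈ 4.9792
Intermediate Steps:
B = -41/34 (B = 41*(-1/34) = -41/34 ≈ -1.2059)
F(T) = -5 + (-3 + 2*T)/(18*T) (F(T) = -5 + ((T + (T - 1*3))/(T + T))/9 = -5 + ((T + (T - 3))/((2*T)))/9 = -5 + ((T + (-3 + T))*(1/(2*T)))/9 = -5 + ((-3 + 2*T)*(1/(2*T)))/9 = -5 + ((-3 + 2*T)/(2*T))/9 = -5 + (-3 + 2*T)/(18*T))
n = 23/27 (n = 23*(1/27) = 23/27 ≈ 0.85185)
(n*F(-4))*B = (23*((1/18)*(-3 - 88*(-4))/(-4))/27)*(-41/34) = (23*((1/18)*(-¼)*(-3 + 352))/27)*(-41/34) = (23*((1/18)*(-¼)*349)/27)*(-41/34) = ((23/27)*(-349/72))*(-41/34) = -8027/1944*(-41/34) = 329107/66096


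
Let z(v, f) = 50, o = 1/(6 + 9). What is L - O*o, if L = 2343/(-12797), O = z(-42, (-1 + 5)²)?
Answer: -134999/38391 ≈ -3.5164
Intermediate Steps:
o = 1/15 ≈ 0.066667
O = 50
L = -2343/12797 (L = 2343*(-1/12797) = -2343/12797 ≈ -0.18309)
L - O*o = -2343/12797 - 50/15 = -2343/12797 - 1*10/3 = -2343/12797 - 10/3 = -134999/38391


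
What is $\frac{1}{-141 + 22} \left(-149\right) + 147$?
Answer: $\frac{17642}{119} \approx 148.25$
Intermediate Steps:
$\frac{1}{-141 + 22} \left(-149\right) + 147 = \frac{1}{-119} \left(-149\right) + 147 = \left(- \frac{1}{119}\right) \left(-149\right) + 147 = \frac{149}{119} + 147 = \frac{17642}{119}$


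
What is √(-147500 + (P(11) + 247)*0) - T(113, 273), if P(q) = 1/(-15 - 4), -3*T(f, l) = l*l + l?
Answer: 24934 + 50*I*√59 ≈ 24934.0 + 384.06*I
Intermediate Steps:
T(f, l) = -l/3 - l²/3 (T(f, l) = -(l*l + l)/3 = -(l² + l)/3 = -(l + l²)/3 = -l/3 - l²/3)
P(q) = -1/19 (P(q) = 1/(-19) = -1/19)
√(-147500 + (P(11) + 247)*0) - T(113, 273) = √(-147500 + (-1/19 + 247)*0) - (-1)*273*(1 + 273)/3 = √(-147500 + (4692/19)*0) - (-1)*273*274/3 = √(-147500 + 0) - 1*(-24934) = √(-147500) + 24934 = 50*I*√59 + 24934 = 24934 + 50*I*√59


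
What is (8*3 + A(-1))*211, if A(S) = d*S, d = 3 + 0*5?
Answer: 4431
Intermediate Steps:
d = 3 (d = 3 + 0 = 3)
A(S) = 3*S
(8*3 + A(-1))*211 = (8*3 + 3*(-1))*211 = (24 - 3)*211 = 21*211 = 4431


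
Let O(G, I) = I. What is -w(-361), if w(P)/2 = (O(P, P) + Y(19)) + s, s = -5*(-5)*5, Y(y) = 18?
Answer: 436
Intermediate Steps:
s = 125 (s = -(-25)*5 = -1*(-125) = 125)
w(P) = 286 + 2*P (w(P) = 2*((P + 18) + 125) = 2*((18 + P) + 125) = 2*(143 + P) = 286 + 2*P)
-w(-361) = -(286 + 2*(-361)) = -(286 - 722) = -1*(-436) = 436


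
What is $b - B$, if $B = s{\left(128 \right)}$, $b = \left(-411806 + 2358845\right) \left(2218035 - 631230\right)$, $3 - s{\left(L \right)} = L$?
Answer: $3089571220520$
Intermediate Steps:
$s{\left(L \right)} = 3 - L$
$b = 3089571220395$ ($b = 1947039 \cdot 1586805 = 3089571220395$)
$B = -125$ ($B = 3 - 128 = -125$)
$b - B = 3089571220395 - -125 = 3089571220395 + 125 = 3089571220520$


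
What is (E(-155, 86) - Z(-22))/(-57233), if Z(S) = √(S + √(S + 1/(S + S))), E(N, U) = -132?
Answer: 12/5203 + √(-10648 + 22*I*√10659)/1259126 ≈ 0.0023151 + 8.2413e-5*I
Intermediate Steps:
Z(S) = √(S + √(S + 1/(2*S)))
(E(-155, 86) - Z(-22))/(-57233) = (-132 - √(-22 + √(-22 + (½)/(-22))))/(-57233) = (-132 - √(-22 + √(-22 + (½)*(-1/22))))*(-1/57233) = (-132 - √(-22 + √(-22 - 1/44)))*(-1/57233) = (-132 - √(-22 + √(-969/44)))*(-1/57233) = (-132 - √(-22 + I*√10659/22))*(-1/57233) = 12/5203 + √(-22 + I*√10659/22)/57233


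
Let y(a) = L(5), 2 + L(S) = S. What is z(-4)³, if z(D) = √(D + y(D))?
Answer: -I ≈ -1.0*I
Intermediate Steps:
L(S) = -2 + S
y(a) = 3 (y(a) = -2 + 5 = 3)
z(D) = √(3 + D) (z(D) = √(D + 3) = √(3 + D))
z(-4)³ = (√(3 - 4))³ = (√(-1))³ = I³ = -I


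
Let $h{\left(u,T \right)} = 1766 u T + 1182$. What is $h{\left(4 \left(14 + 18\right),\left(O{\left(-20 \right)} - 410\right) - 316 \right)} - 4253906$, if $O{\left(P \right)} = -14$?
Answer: $-171528244$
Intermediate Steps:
$h{\left(u,T \right)} = 1182 + 1766 T u$ ($h{\left(u,T \right)} = 1766 T u + 1182 = 1182 + 1766 T u$)
$h{\left(4 \left(14 + 18\right),\left(O{\left(-20 \right)} - 410\right) - 316 \right)} - 4253906 = \left(1182 + 1766 \left(\left(-14 - 410\right) - 316\right) 4 \left(14 + 18\right)\right) - 4253906 = \left(1182 + 1766 \left(-424 - 316\right) 4 \cdot 32\right) - 4253906 = \left(1182 + 1766 \left(-740\right) 128\right) - 4253906 = \left(1182 - 167275520\right) - 4253906 = -167274338 - 4253906 = -171528244$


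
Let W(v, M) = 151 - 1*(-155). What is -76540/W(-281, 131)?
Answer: -38270/153 ≈ -250.13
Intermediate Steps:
W(v, M) = 306 (W(v, M) = 151 + 155 = 306)
-76540/W(-281, 131) = -76540/306 = -76540*1/306 = -38270/153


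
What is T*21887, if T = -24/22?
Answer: -262644/11 ≈ -23877.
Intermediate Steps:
T = -12/11 (T = -24*1/22 = -12/11 ≈ -1.0909)
T*21887 = -12/11*21887 = -262644/11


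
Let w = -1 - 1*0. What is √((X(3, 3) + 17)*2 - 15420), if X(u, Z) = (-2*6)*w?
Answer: I*√15362 ≈ 123.94*I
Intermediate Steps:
w = -1 (w = -1 + 0 = -1)
X(u, Z) = 12 (X(u, Z) = -2*6*(-1) = -12*(-1) = 12)
√((X(3, 3) + 17)*2 - 15420) = √((12 + 17)*2 - 15420) = √(29*2 - 15420) = √(58 - 15420) = √(-15362) = I*√15362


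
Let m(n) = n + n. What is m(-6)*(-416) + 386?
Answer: 5378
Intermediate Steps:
m(n) = 2*n
m(-6)*(-416) + 386 = (2*(-6))*(-416) + 386 = -12*(-416) + 386 = 4992 + 386 = 5378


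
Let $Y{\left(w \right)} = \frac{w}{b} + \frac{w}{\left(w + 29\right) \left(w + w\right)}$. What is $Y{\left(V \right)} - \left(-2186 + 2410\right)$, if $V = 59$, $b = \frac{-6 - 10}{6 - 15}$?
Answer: $- \frac{16791}{88} \approx -190.81$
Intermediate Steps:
$b = \frac{16}{9}$ ($b = - \frac{16}{-9} = \left(-16\right) \left(- \frac{1}{9}\right) = \frac{16}{9} \approx 1.7778$)
$Y{\left(w \right)} = \frac{1}{2 \left(29 + w\right)} + \frac{9 w}{16}$ ($Y{\left(w \right)} = \frac{w}{\frac{16}{9}} + \frac{w}{\left(w + 29\right) \left(w + w\right)} = w \frac{9}{16} + \frac{w}{\left(29 + w\right) 2 w} = \frac{9 w}{16} + \frac{w}{2 w \left(29 + w\right)} = \frac{9 w}{16} + w \frac{1}{2 w \left(29 + w\right)} = \frac{9 w}{16} + \frac{1}{2 \left(29 + w\right)} = \frac{1}{2 \left(29 + w\right)} + \frac{9 w}{16}$)
$Y{\left(V \right)} - \left(-2186 + 2410\right) = \frac{8 + 9 \cdot 59^{2} + 261 \cdot 59}{16 \left(29 + 59\right)} - \left(-2186 + 2410\right) = \frac{8 + 9 \cdot 3481 + 15399}{16 \cdot 88} - 224 = \frac{1}{16} \cdot \frac{1}{88} \left(8 + 31329 + 15399\right) - 224 = \frac{1}{16} \cdot \frac{1}{88} \cdot 46736 - 224 = \frac{2921}{88} - 224 = - \frac{16791}{88}$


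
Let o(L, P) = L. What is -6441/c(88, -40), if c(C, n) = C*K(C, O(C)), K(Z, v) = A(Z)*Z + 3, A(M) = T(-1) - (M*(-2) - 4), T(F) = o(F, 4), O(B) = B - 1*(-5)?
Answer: -6441/1386440 ≈ -0.0046457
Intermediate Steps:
O(B) = 5 + B (O(B) = B + 5 = 5 + B)
T(F) = F
A(M) = 3 + 2*M (A(M) = -1 - (M*(-2) - 4) = -1 - (-2*M - 4) = -1 - (-4 - 2*M) = -1 + (4 + 2*M) = 3 + 2*M)
K(Z, v) = 3 + Z*(3 + 2*Z) (K(Z, v) = (3 + 2*Z)*Z + 3 = Z*(3 + 2*Z) + 3 = 3 + Z*(3 + 2*Z))
c(C, n) = C*(3 + C*(3 + 2*C))
-6441/c(88, -40) = -6441*1/(88*(3 + 88*(3 + 2*88))) = -6441*1/(88*(3 + 88*(3 + 176))) = -6441*1/(88*(3 + 88*179)) = -6441*1/(88*(3 + 15752)) = -6441/(88*15755) = -6441/1386440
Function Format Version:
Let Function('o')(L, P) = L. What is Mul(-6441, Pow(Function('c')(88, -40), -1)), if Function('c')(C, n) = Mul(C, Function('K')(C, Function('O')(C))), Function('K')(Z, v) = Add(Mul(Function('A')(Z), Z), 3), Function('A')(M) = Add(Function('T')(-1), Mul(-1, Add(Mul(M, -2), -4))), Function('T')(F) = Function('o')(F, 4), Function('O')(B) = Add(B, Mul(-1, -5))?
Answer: Rational(-6441, 1386440) ≈ -0.0046457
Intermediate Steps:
Function('O')(B) = Add(5, B) (Function('O')(B) = Add(B, 5) = Add(5, B))
Function('T')(F) = F
Function('A')(M) = Add(3, Mul(2, M)) (Function('A')(M) = Add(-1, Mul(-1, Add(Mul(M, -2), -4))) = Add(-1, Mul(-1, Add(Mul(-2, M), -4))) = Add(-1, Mul(-1, Add(-4, Mul(-2, M)))) = Add(-1, Add(4, Mul(2, M))) = Add(3, Mul(2, M)))
Function('K')(Z, v) = Add(3, Mul(Z, Add(3, Mul(2, Z)))) (Function('K')(Z, v) = Add(Mul(Add(3, Mul(2, Z)), Z), 3) = Add(Mul(Z, Add(3, Mul(2, Z))), 3) = Add(3, Mul(Z, Add(3, Mul(2, Z)))))
Function('c')(C, n) = Mul(C, Add(3, Mul(C, Add(3, Mul(2, C)))))
Mul(-6441, Pow(Function('c')(88, -40), -1)) = Mul(-6441, Pow(Mul(88, Add(3, Mul(88, Add(3, Mul(2, 88))))), -1)) = Mul(-6441, Pow(Mul(88, Add(3, Mul(88, Add(3, 176)))), -1)) = Mul(-6441, Pow(Mul(88, Add(3, Mul(88, 179))), -1)) = Mul(-6441, Pow(Mul(88, Add(3, 15752)), -1)) = Mul(-6441, Pow(Mul(88, 15755), -1)) = Mul(-6441, Pow(1386440, -1)) = Mul(-6441, Rational(1, 1386440)) = Rational(-6441, 1386440)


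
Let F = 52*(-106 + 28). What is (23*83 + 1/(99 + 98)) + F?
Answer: -422958/197 ≈ -2147.0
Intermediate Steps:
F = -4056 (F = 52*(-78) = -4056)
(23*83 + 1/(99 + 98)) + F = (23*83 + 1/(99 + 98)) - 4056 = (1909 + 1/197) - 4056 = 376074/197 - 4056 = -422958/197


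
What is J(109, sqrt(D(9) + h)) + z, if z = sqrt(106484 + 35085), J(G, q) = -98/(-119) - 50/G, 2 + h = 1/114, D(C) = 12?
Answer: 676/1853 + sqrt(141569) ≈ 376.62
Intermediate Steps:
h = -227/114 (h = -2 + 1/114 = -227/114 ≈ -1.9912)
J(G, q) = 14/17 - 50/G (J(G, q) = -98*(-1/119) - 50/G = 14/17 - 50/G)
z = sqrt(141569) ≈ 376.26
J(109, sqrt(D(9) + h)) + z = (14/17 - 50/109) + sqrt(141569) = 676/1853 + sqrt(141569)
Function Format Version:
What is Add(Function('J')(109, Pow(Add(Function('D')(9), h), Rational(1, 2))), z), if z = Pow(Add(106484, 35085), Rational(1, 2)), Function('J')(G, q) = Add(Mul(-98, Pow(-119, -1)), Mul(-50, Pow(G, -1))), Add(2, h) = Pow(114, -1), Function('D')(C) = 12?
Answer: Add(Rational(676, 1853), Pow(141569, Rational(1, 2))) ≈ 376.62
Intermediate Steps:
h = Rational(-227, 114) (h = Add(-2, Pow(114, -1)) = Add(-2, Rational(1, 114)) = Rational(-227, 114) ≈ -1.9912)
Function('J')(G, q) = Add(Rational(14, 17), Mul(-50, Pow(G, -1))) (Function('J')(G, q) = Add(Mul(-98, Rational(-1, 119)), Mul(-50, Pow(G, -1))) = Add(Rational(14, 17), Mul(-50, Pow(G, -1))))
z = Pow(141569, Rational(1, 2)) ≈ 376.26
Add(Function('J')(109, Pow(Add(Function('D')(9), h), Rational(1, 2))), z) = Add(Add(Rational(14, 17), Mul(-50, Pow(109, -1))), Pow(141569, Rational(1, 2))) = Add(Add(Rational(14, 17), Mul(-50, Rational(1, 109))), Pow(141569, Rational(1, 2))) = Add(Add(Rational(14, 17), Rational(-50, 109)), Pow(141569, Rational(1, 2))) = Add(Rational(676, 1853), Pow(141569, Rational(1, 2)))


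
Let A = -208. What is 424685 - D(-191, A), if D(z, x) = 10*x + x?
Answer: 426973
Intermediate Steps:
D(z, x) = 11*x
424685 - D(-191, A) = 424685 - 11*(-208) = 424685 - 1*(-2288) = 424685 + 2288 = 426973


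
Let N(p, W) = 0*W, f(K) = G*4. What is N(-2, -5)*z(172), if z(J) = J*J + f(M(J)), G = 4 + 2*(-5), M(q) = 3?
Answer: 0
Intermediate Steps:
G = -6 (G = 4 - 10 = -6)
f(K) = -24 (f(K) = -6*4 = -24)
N(p, W) = 0
z(J) = -24 + J**2 (z(J) = J*J - 24 = J**2 - 24 = -24 + J**2)
N(-2, -5)*z(172) = 0*(-24 + 172**2) = 0*(-24 + 29584) = 0*29560 = 0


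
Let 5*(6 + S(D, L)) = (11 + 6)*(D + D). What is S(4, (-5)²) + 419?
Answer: 2201/5 ≈ 440.20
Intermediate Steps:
S(D, L) = -6 + 34*D/5 (S(D, L) = -6 + ((11 + 6)*(D + D))/5 = -6 + (17*(2*D))/5 = -6 + (34*D)/5 = -6 + 34*D/5)
S(4, (-5)²) + 419 = (-6 + (34/5)*4) + 419 = (-6 + 136/5) + 419 = 106/5 + 419 = 2201/5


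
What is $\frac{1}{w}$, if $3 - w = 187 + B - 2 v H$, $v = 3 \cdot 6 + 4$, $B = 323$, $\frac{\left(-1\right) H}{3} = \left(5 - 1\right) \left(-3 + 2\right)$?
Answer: $\frac{1}{170360} \approx 5.8699 \cdot 10^{-6}$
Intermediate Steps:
$H = 12$ ($H = - 3 \left(5 - 1\right) \left(-3 + 2\right) = - 3 \cdot 4 \left(-1\right) = \left(-3\right) \left(-4\right) = 12$)
$v = 22$ ($v = 18 + 4 = 22$)
$w = 170360$ ($w = 3 - \left(187 + 323 \left(-2\right) 22 \cdot 12\right) = 3 - \left(187 + 323 \left(\left(-44\right) 12\right)\right) = 3 - \left(187 + 323 \left(-528\right)\right) = 3 - \left(187 - 170544\right) = 3 - -170357 = 3 + 170357 = 170360$)
$\frac{1}{w} = \frac{1}{170360}$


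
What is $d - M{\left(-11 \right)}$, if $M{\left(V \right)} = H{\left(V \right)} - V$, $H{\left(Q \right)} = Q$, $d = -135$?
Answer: $-135$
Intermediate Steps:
$M{\left(V \right)} = 0$ ($M{\left(V \right)} = V - V = 0$)
$d - M{\left(-11 \right)} = -135 - 0 = -135 + 0 = -135$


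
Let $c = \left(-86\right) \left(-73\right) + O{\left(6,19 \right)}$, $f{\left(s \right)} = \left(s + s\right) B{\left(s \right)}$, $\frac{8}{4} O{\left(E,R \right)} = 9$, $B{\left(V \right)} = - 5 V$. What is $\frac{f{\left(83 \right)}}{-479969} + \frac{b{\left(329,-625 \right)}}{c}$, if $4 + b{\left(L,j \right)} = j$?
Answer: $\frac{37400264}{861544355} \approx 0.043411$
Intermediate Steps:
$b{\left(L,j \right)} = -4 + j$
$O{\left(E,R \right)} = \frac{9}{2}$ ($O{\left(E,R \right)} = \frac{1}{2} \cdot 9 = \frac{9}{2}$)
$f{\left(s \right)} = - 10 s^{2}$ ($f{\left(s \right)} = \left(s + s\right) \left(- 5 s\right) = 2 s \left(- 5 s\right) = - 10 s^{2}$)
$c = \frac{12565}{2}$ ($c = \left(-86\right) \left(-73\right) + \frac{9}{2} = 6278 + \frac{9}{2} = \frac{12565}{2} \approx 6282.5$)
$\frac{f{\left(83 \right)}}{-479969} + \frac{b{\left(329,-625 \right)}}{c} = \frac{\left(-10\right) 83^{2}}{-479969} + \frac{-4 - 625}{\frac{12565}{2}} = \left(-10\right) 6889 \left(- \frac{1}{479969}\right) - \frac{1258}{12565} = \left(-68890\right) \left(- \frac{1}{479969}\right) - \frac{1258}{12565} = \frac{68890}{479969} - \frac{1258}{12565} = \frac{37400264}{861544355}$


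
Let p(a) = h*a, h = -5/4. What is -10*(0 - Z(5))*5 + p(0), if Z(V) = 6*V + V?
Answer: 1750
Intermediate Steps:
Z(V) = 7*V
h = -5/4 (h = -5*¼ = -5/4 ≈ -1.2500)
p(a) = -5*a/4
-10*(0 - Z(5))*5 + p(0) = -10*(0 - 7*5)*5 - 5/4*0 = -10*(0 - 1*35)*5 + 0 = -10*(0 - 35)*5 + 0 = -(-350)*5 + 0 = -10*(-175) + 0 = 1750 + 0 = 1750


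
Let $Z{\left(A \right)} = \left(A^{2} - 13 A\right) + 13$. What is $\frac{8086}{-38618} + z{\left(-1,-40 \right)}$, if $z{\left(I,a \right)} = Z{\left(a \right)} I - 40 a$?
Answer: $- \frac{10295740}{19309} \approx -533.21$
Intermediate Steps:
$Z{\left(A \right)} = 13 + A^{2} - 13 A$
$z{\left(I,a \right)} = - 40 a + I \left(13 + a^{2} - 13 a\right)$ ($z{\left(I,a \right)} = \left(13 + a^{2} - 13 a\right) I - 40 a = I \left(13 + a^{2} - 13 a\right) - 40 a = - 40 a + I \left(13 + a^{2} - 13 a\right)$)
$\frac{8086}{-38618} + z{\left(-1,-40 \right)} = \frac{8086}{-38618} - \left(13 + 520\right) = 8086 \left(- \frac{1}{38618}\right) + \left(1600 - \left(13 + 1600 + 520\right)\right) = - \frac{4043}{19309} + \left(1600 - 2133\right) = - \frac{4043}{19309} - 533 = - \frac{10295740}{19309}$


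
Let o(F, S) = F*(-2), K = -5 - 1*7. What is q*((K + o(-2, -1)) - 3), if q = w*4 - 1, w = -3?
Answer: 143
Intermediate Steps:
q = -13 (q = -3*4 - 1 = -12 - 1 = -13)
K = -12 (K = -5 - 7 = -12)
o(F, S) = -2*F
q*((K + o(-2, -1)) - 3) = -13*((-12 - 2*(-2)) - 3) = -13*((-12 + 4) - 3) = -13*(-8 - 3) = -13*(-11) = 143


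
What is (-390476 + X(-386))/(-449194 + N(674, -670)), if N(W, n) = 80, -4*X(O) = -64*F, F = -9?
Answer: 195310/224557 ≈ 0.86976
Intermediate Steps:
X(O) = -144 (X(O) = -(-16)*(-9) = -1/4*576 = -144)
(-390476 + X(-386))/(-449194 + N(674, -670)) = (-390476 - 144)/(-449194 + 80) = -390620/(-449114) = -390620*(-1/449114) = 195310/224557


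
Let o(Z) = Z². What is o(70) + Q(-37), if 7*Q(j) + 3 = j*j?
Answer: 35666/7 ≈ 5095.1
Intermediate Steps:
Q(j) = -3/7 + j²/7 (Q(j) = -3/7 + (j*j)/7 = -3/7 + j²/7)
o(70) + Q(-37) = 70² + (-3/7 + (⅐)*(-37)²) = 4900 + (-3/7 + (⅐)*1369) = 4900 + (-3/7 + 1369/7) = 4900 + 1366/7 = 35666/7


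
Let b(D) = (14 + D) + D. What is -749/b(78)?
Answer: -749/170 ≈ -4.4059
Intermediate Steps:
b(D) = 14 + 2*D
-749/b(78) = -749/(14 + 2*78) = -749/(14 + 156) = -749/170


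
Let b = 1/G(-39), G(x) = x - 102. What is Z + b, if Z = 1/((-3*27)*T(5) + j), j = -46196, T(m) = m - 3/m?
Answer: -233467/32819442 ≈ -0.0071137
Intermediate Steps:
G(x) = -102 + x
b = -1/141 (b = 1/(-102 - 39) = 1/(-141) = -1/141 ≈ -0.0070922)
Z = -5/232762 (Z = 1/((-3*27)*(5 - 3/5) - 46196) = 1/(-81*(5 - 3*⅕) - 46196) = 1/(-81*(5 - ⅗) - 46196) = 1/(-81*22/5 - 46196) = 1/(-1782/5 - 46196) = 1/(-232762/5) = -5/232762 ≈ -2.1481e-5)
Z + b = -5/232762 - 1/141 = -233467/32819442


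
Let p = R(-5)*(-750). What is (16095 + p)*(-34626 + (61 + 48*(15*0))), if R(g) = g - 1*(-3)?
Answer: -608171175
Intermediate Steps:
R(g) = 3 + g (R(g) = g + 3 = 3 + g)
p = 1500 (p = (3 - 5)*(-750) = -2*(-750) = 1500)
(16095 + p)*(-34626 + (61 + 48*(15*0))) = (16095 + 1500)*(-34626 + (61 + 48*(15*0))) = 17595*(-34626 + (61 + 48*0)) = 17595*(-34626 + (61 + 0)) = 17595*(-34626 + 61) = 17595*(-34565) = -608171175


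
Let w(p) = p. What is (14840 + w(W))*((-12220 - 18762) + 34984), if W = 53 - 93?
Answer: 59229600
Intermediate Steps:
W = -40
(14840 + w(W))*((-12220 - 18762) + 34984) = (14840 - 40)*((-12220 - 18762) + 34984) = 14800*(-30982 + 34984) = 14800*4002 = 59229600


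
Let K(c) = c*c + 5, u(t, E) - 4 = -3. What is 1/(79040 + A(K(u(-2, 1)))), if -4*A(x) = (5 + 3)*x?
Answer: 1/79028 ≈ 1.2654e-5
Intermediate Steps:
u(t, E) = 1 (u(t, E) = 4 - 3 = 1)
K(c) = 5 + c² (K(c) = c² + 5 = 5 + c²)
A(x) = -2*x (A(x) = -(5 + 3)*x/4 = -2*x)
1/(79040 + A(K(u(-2, 1)))) = 1/(79040 - 2*(5 + 1²)) = 1/(79040 - 2*(5 + 1)) = 1/(79040 - 2*6) = 1/(79040 - 12) = 1/79028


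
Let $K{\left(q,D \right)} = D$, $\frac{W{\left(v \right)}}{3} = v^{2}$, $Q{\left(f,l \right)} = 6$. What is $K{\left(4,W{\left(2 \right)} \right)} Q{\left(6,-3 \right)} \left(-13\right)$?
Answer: $-936$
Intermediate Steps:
$W{\left(v \right)} = 3 v^{2}$
$K{\left(4,W{\left(2 \right)} \right)} Q{\left(6,-3 \right)} \left(-13\right) = 3 \cdot 2^{2} \cdot 6 \left(-13\right) = 3 \cdot 4 \cdot 6 \left(-13\right) = 12 \cdot 6 \left(-13\right) = 72 \left(-13\right) = -936$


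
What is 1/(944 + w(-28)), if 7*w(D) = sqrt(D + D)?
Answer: 826/779745 - I*sqrt(14)/3118980 ≈ 0.0010593 - 1.1996e-6*I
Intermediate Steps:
w(D) = sqrt(2)*sqrt(D)/7 (w(D) = sqrt(D + D)/7 = sqrt(2*D)/7 = (sqrt(2)*sqrt(D))/7 = sqrt(2)*sqrt(D)/7)
1/(944 + w(-28)) = 1/(944 + sqrt(2)*sqrt(-28)/7) = 1/(944 + sqrt(2)*(2*I*sqrt(7))/7) = 1/(944 + 2*I*sqrt(14)/7)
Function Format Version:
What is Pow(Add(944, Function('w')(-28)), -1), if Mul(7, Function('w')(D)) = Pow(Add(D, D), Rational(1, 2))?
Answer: Add(Rational(826, 779745), Mul(Rational(-1, 3118980), I, Pow(14, Rational(1, 2)))) ≈ Add(0.0010593, Mul(-1.1996e-6, I))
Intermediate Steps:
Function('w')(D) = Mul(Rational(1, 7), Pow(2, Rational(1, 2)), Pow(D, Rational(1, 2))) (Function('w')(D) = Mul(Rational(1, 7), Pow(Add(D, D), Rational(1, 2))) = Mul(Rational(1, 7), Pow(Mul(2, D), Rational(1, 2))) = Mul(Rational(1, 7), Mul(Pow(2, Rational(1, 2)), Pow(D, Rational(1, 2)))) = Mul(Rational(1, 7), Pow(2, Rational(1, 2)), Pow(D, Rational(1, 2))))
Pow(Add(944, Function('w')(-28)), -1) = Pow(Add(944, Mul(Rational(1, 7), Pow(2, Rational(1, 2)), Pow(-28, Rational(1, 2)))), -1) = Pow(Add(944, Mul(Rational(1, 7), Pow(2, Rational(1, 2)), Mul(2, I, Pow(7, Rational(1, 2))))), -1) = Pow(Add(944, Mul(Rational(2, 7), I, Pow(14, Rational(1, 2)))), -1)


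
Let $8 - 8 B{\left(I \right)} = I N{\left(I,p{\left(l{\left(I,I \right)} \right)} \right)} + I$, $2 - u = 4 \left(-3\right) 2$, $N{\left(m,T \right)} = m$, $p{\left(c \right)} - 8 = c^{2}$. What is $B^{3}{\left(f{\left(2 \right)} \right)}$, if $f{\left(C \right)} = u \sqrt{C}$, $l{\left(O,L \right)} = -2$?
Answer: $-4752279 - \frac{8808085 \sqrt{2}}{32} \approx -5.1415 \cdot 10^{6}$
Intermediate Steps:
$p{\left(c \right)} = 8 + c^{2}$
$u = 26$ ($u = 2 - 4 \left(-3\right) 2 = 2 - \left(-12\right) 2 = 2 - -24 = 2 + 24 = 26$)
$f{\left(C \right)} = 26 \sqrt{C}$
$B{\left(I \right)} = 1 - \frac{I}{8} - \frac{I^{2}}{8}$ ($B{\left(I \right)} = 1 - \frac{I I + I}{8} = 1 - \frac{I^{2} + I}{8} = 1 - \frac{I + I^{2}}{8} = 1 - \left(\frac{I}{8} + \frac{I^{2}}{8}\right) = 1 - \frac{I}{8} - \frac{I^{2}}{8}$)
$B^{3}{\left(f{\left(2 \right)} \right)} = \left(1 - \frac{26 \sqrt{2}}{8} - \frac{\left(26 \sqrt{2}\right)^{2}}{8}\right)^{3} = \left(1 - \frac{13 \sqrt{2}}{4} - 169\right)^{3} = \left(-168 - \frac{13 \sqrt{2}}{4}\right)^{3}$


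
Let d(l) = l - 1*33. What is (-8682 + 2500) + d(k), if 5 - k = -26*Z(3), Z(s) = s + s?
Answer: -6054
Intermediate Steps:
Z(s) = 2*s
k = 161 (k = 5 - (-26)*2*3 = 5 - (-26)*6 = 5 - 1*(-156) = 5 + 156 = 161)
d(l) = -33 + l (d(l) = l - 33 = -33 + l)
(-8682 + 2500) + d(k) = (-8682 + 2500) + (-33 + 161) = -6182 + 128 = -6054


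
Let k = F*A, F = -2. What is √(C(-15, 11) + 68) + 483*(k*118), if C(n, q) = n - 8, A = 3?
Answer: -341964 + 3*√5 ≈ -3.4196e+5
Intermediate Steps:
C(n, q) = -8 + n
k = -6 (k = -2*3 = -6)
√(C(-15, 11) + 68) + 483*(k*118) = √((-8 - 15) + 68) + 483*(-6*118) = √(-23 + 68) + 483*(-708) = √45 - 341964 = 3*√5 - 341964 = -341964 + 3*√5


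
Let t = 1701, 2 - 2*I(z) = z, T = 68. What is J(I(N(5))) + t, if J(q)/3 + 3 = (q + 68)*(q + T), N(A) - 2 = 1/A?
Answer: 1552323/100 ≈ 15523.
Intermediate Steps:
N(A) = 2 + 1/A
I(z) = 1 - z/2
J(q) = -9 + 3*(68 + q)² (J(q) = -9 + 3*((q + 68)*(q + 68)) = -9 + 3*((68 + q)*(68 + q)) = -9 + 3*(68 + q)²)
J(I(N(5))) + t = (13863 + 3*(1 - (2 + 1/5)/2)² + 408*(1 - (2 + 1/5)/2)) + 1701 = (13863 + 3*(1 - (2 + ⅕)/2)² + 408*(1 - (2 + ⅕)/2)) + 1701 = (13863 + 3*(1 - ½*11/5)² + 408*(1 - ½*11/5)) + 1701 = (13863 + 3*(1 - 11/10)² + 408*(1 - 11/10)) + 1701 = (13863 + 3*(-⅒)² + 408*(-⅒)) + 1701 = (13863 + 3*(1/100) - 204/5) + 1701 = (13863 + 3/100 - 204/5) + 1701 = 1382223/100 + 1701 = 1552323/100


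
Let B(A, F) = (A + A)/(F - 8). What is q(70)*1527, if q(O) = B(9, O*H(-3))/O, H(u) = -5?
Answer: -13743/12530 ≈ -1.0968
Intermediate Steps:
B(A, F) = 2*A/(-8 + F) (B(A, F) = (2*A)/(-8 + F) = 2*A/(-8 + F))
q(O) = 18/(O*(-8 - 5*O)) (q(O) = (2*9/(-8 + O*(-5)))/O = (2*9/(-8 - 5*O))/O = (18/(-8 - 5*O))/O = 18/(O*(-8 - 5*O)))
q(70)*1527 = (18/(70*(-8 - 5*70)))*1527 = (18*(1/70)/(-8 - 350))*1527 = (18*(1/70)/(-358))*1527 = (18*(1/70)*(-1/358))*1527 = -9/12530*1527 = -13743/12530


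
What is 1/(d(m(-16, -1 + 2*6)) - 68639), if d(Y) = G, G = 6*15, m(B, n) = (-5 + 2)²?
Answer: -1/68549 ≈ -1.4588e-5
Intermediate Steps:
m(B, n) = 9 (m(B, n) = (-3)² = 9)
G = 90
d(Y) = 90
1/(d(m(-16, -1 + 2*6)) - 68639) = 1/(90 - 68639) = 1/(-68549) = -1/68549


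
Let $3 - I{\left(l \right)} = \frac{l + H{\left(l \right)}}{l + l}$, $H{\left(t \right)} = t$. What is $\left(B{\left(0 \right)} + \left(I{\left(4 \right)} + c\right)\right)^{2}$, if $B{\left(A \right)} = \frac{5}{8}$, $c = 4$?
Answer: $\frac{2809}{64} \approx 43.891$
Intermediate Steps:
$B{\left(A \right)} = \frac{5}{8}$ ($B{\left(A \right)} = 5 \cdot \frac{1}{8} = \frac{5}{8}$)
$I{\left(l \right)} = 2$ ($I{\left(l \right)} = 3 - \frac{l + l}{l + l} = 3 - \frac{2 l}{2 l} = 3 - 2 l \frac{1}{2 l} = 3 - 1 = 2$)
$\left(B{\left(0 \right)} + \left(I{\left(4 \right)} + c\right)\right)^{2} = \left(\frac{5}{8} + \left(2 + 4\right)\right)^{2} = \left(\frac{5}{8} + 6\right)^{2} = \left(\frac{53}{8}\right)^{2} = \frac{2809}{64}$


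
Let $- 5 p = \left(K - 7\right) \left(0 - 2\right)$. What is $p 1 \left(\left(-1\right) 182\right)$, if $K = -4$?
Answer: $\frac{4004}{5} \approx 800.8$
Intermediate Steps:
$p = - \frac{22}{5}$ ($p = - \frac{\left(-4 - 7\right) \left(0 - 2\right)}{5} = - \frac{\left(-11\right) \left(-2\right)}{5} = \left(- \frac{1}{5}\right) 22 = - \frac{22}{5} \approx -4.4$)
$p 1 \left(\left(-1\right) 182\right) = - \frac{22 \cdot 1 \left(\left(-1\right) 182\right)}{5} = - \frac{22 \cdot 1 \left(-182\right)}{5} = \left(- \frac{22}{5}\right) \left(-182\right) = \frac{4004}{5}$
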